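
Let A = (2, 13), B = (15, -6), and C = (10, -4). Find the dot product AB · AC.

427

AB = B − A = (13, -19)
AC = C − A = (8, -17)
AB · AC = 13·8 + (-19)·(-17) = 104 + 323 = 427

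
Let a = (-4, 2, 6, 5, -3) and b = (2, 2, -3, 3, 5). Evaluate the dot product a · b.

-22

a · b = (-4)·2 + 2·2 + 6·(-3) + 5·3 + (-3)·5 = -8 + 4 - 18 + 15 - 15 = -22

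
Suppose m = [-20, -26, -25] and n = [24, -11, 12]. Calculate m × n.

i: (-26)·12 - (-25)·(-11) = -312 - 275 = -587
j: (-25)·24 - (-20)·12 = -600 - (-240) = -360
k: (-20)·(-11) - (-26)·24 = 220 - (-624) = 844
m × n = (-587, -360, 844)

(-587, -360, 844)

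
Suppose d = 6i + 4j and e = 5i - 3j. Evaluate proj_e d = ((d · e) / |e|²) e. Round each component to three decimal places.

(2.647, -1.588)

d · e = 6·5 + 4·(-3) = 30 - 12 = 18
|e|² = 25 + 9 = 34
proj_e d = (18/34) · (5, -3) ≈ (2.647, -1.588)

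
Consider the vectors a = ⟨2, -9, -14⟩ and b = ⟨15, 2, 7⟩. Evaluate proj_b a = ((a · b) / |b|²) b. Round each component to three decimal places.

a · b = 2·15 + (-9)·2 + (-14)·7 = 30 - 18 - 98 = -86
|b|² = 225 + 4 + 49 = 278
proj_b a = (-86/278) · (15, 2, 7) ≈ (-4.640, -0.619, -2.165)

(-4.640, -0.619, -2.165)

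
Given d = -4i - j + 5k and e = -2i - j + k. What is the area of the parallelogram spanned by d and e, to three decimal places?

i: (-1)·1 - 5·(-1) = -1 - (-5) = 4
j: 5·(-2) - (-4)·1 = -10 - (-4) = -6
k: (-4)·(-1) - (-1)·(-2) = 4 - 2 = 2
d × e = (4, -6, 2)
|d × e| = √(4² + (-6)² + 2²) = √56 ≈ 7.4833

7.483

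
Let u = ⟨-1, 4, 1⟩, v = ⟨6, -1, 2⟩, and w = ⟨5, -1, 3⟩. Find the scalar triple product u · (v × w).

v × w:
i: (-1)·3 - 2·(-1) = -3 - (-2) = -1
j: 2·5 - 6·3 = 10 - 18 = -8
k: 6·(-1) - (-1)·5 = -6 - (-5) = -1
v × w = (-1, -8, -1)
u · (v × w) = (-1)·(-1) + 4·(-8) + 1·(-1) = 1 - 32 - 1 = -32

-32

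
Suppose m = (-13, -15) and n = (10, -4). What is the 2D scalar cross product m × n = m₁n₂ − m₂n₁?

202

(-13)·(-4) - (-15)·10 = 52 - (-150) = 202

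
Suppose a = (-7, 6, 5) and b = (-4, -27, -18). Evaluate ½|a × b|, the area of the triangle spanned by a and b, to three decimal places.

i: 6·(-18) - 5·(-27) = -108 - (-135) = 27
j: 5·(-4) - (-7)·(-18) = -20 - 126 = -146
k: (-7)·(-27) - 6·(-4) = 189 - (-24) = 213
a × b = (27, -146, 213)
|a × b| = √(27² + (-146)² + 213²) = √67414 ≈ 259.6421
area = ½ · 259.6421 ≈ 129.821

129.821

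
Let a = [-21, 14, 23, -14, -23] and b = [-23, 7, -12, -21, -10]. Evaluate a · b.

829

a · b = (-21)·(-23) + 14·7 + 23·(-12) + (-14)·(-21) + (-23)·(-10) = 483 + 98 - 276 + 294 + 230 = 829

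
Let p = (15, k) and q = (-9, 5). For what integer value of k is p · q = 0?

27

p · q = 15·(-9) + k·5 = -135 + 5k
Set equal to 0: 5k = 135, so k = 27.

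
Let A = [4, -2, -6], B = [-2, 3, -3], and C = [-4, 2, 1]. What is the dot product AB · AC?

89

AB = B − A = (-6, 5, 3)
AC = C − A = (-8, 4, 7)
AB · AC = (-6)·(-8) + 5·4 + 3·7 = 48 + 20 + 21 = 89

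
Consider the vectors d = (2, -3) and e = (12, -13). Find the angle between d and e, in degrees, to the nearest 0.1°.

9.0

d · e = 2·12 + (-3)·(-13) = 24 + 39 = 63
|d|² = 4 + 9 = 13,  |d| = √13 ≈ 3.605551
|e|² = 144 + 169 = 313,  |e| = √313 ≈ 17.691806
cos θ = 63 / (3.605551 · 17.691806) ≈ 0.98764
θ = arccos(0.98764) ≈ 9.0°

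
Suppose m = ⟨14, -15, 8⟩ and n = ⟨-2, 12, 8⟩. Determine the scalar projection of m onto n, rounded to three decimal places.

m · n = 14·(-2) + (-15)·12 + 8·8 = -28 - 180 + 64 = -144
|n| = √(4 + 144 + 64) = √212 ≈ 14.5602
comp_n m = -144 / √212 ≈ -9.890

-9.890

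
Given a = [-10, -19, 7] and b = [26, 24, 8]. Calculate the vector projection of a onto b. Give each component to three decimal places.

(-13.040, -12.036, -4.012)

a · b = (-10)·26 + (-19)·24 + 7·8 = -260 - 456 + 56 = -660
|b|² = 676 + 576 + 64 = 1316
proj_b a = (-660/1316) · (26, 24, 8) ≈ (-13.040, -12.036, -4.012)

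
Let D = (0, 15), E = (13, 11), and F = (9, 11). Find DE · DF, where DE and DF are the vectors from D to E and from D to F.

DE = E − D = (13, -4)
DF = F − D = (9, -4)
DE · DF = 13·9 + (-4)·(-4) = 117 + 16 = 133

133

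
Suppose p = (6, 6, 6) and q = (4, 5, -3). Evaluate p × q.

i: 6·(-3) - 6·5 = -18 - 30 = -48
j: 6·4 - 6·(-3) = 24 - (-18) = 42
k: 6·5 - 6·4 = 30 - 24 = 6
p × q = (-48, 42, 6)

(-48, 42, 6)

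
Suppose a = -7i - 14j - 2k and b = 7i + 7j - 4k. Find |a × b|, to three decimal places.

i: (-14)·(-4) - (-2)·7 = 56 - (-14) = 70
j: (-2)·7 - (-7)·(-4) = -14 - 28 = -42
k: (-7)·7 - (-14)·7 = -49 - (-98) = 49
a × b = (70, -42, 49)
|a × b| = √(70² + (-42)² + 49²) = √9065 ≈ 95.2103

95.210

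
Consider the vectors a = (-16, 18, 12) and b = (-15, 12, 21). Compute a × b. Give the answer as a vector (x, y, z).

i: 18·21 - 12·12 = 378 - 144 = 234
j: 12·(-15) - (-16)·21 = -180 - (-336) = 156
k: (-16)·12 - 18·(-15) = -192 - (-270) = 78
a × b = (234, 156, 78)

(234, 156, 78)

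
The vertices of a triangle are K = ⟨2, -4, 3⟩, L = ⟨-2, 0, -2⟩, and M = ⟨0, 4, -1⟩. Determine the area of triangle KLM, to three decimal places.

KL = (-4, 4, -5),  KM = (-2, 8, -4)
i: 4·(-4) - (-5)·8 = -16 - (-40) = 24
j: (-5)·(-2) - (-4)·(-4) = 10 - 16 = -6
k: (-4)·8 - 4·(-2) = -32 - (-8) = -24
KL × KM = (24, -6, -24)
|KL × KM| = √1188 ≈ 34.4674
area = ½ · 34.4674 ≈ 17.234

17.234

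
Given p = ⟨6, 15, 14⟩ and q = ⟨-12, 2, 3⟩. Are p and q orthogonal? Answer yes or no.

p · q = 6·(-12) + 15·2 + 14·3 = -72 + 30 + 42 = 0
Zero, so the vectors are orthogonal.

yes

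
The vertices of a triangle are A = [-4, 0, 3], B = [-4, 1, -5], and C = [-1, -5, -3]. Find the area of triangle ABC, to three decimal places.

25.986

AB = (0, 1, -8),  AC = (3, -5, -6)
i: 1·(-6) - (-8)·(-5) = -6 - 40 = -46
j: (-8)·3 - 0·(-6) = -24 - 0 = -24
k: 0·(-5) - 1·3 = 0 - 3 = -3
AB × AC = (-46, -24, -3)
|AB × AC| = √2701 ≈ 51.9711
area = ½ · 51.9711 ≈ 25.986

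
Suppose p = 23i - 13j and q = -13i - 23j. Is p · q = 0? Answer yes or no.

p · q = 23·(-13) + (-13)·(-23) = -299 + 299 = 0
Zero, so the vectors are orthogonal.

yes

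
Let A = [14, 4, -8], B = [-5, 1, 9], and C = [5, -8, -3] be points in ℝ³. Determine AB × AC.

AB = (-19, -3, 17)
AC = (-9, -12, 5)
i: (-3)·5 - 17·(-12) = -15 - (-204) = 189
j: 17·(-9) - (-19)·5 = -153 - (-95) = -58
k: (-19)·(-12) - (-3)·(-9) = 228 - 27 = 201
AB × AC = (189, -58, 201)

(189, -58, 201)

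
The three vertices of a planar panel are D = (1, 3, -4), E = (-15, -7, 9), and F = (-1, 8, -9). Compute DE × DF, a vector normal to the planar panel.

(-15, -106, -100)

DE = (-16, -10, 13)
DF = (-2, 5, -5)
i: (-10)·(-5) - 13·5 = 50 - 65 = -15
j: 13·(-2) - (-16)·(-5) = -26 - 80 = -106
k: (-16)·5 - (-10)·(-2) = -80 - 20 = -100
DE × DF = (-15, -106, -100)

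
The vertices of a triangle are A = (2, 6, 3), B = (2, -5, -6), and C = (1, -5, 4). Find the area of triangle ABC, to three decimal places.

AB = (0, -11, -9),  AC = (-1, -11, 1)
i: (-11)·1 - (-9)·(-11) = -11 - 99 = -110
j: (-9)·(-1) - 0·1 = 9 - 0 = 9
k: 0·(-11) - (-11)·(-1) = 0 - 11 = -11
AB × AC = (-110, 9, -11)
|AB × AC| = √12302 ≈ 110.9144
area = ½ · 110.9144 ≈ 55.457

55.457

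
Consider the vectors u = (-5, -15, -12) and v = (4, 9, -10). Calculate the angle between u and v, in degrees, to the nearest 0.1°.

97.2

u · v = (-5)·4 + (-15)·9 + (-12)·(-10) = -20 - 135 + 120 = -35
|u|² = 25 + 225 + 144 = 394,  |u| = √394 ≈ 19.849433
|v|² = 16 + 81 + 100 = 197,  |v| = √197 ≈ 14.035669
cos θ = -35 / (19.849433 · 14.035669) ≈ -0.12563
θ = arccos(-0.12563) ≈ 97.2°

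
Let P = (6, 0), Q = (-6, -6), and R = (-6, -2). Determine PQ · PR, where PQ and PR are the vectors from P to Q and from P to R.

156

PQ = Q − P = (-12, -6)
PR = R − P = (-12, -2)
PQ · PR = (-12)·(-12) + (-6)·(-2) = 144 + 12 = 156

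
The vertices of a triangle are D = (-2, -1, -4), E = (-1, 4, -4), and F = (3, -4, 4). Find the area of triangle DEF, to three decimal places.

DE = (1, 5, 0),  DF = (5, -3, 8)
i: 5·8 - 0·(-3) = 40 - 0 = 40
j: 0·5 - 1·8 = 0 - 8 = -8
k: 1·(-3) - 5·5 = -3 - 25 = -28
DE × DF = (40, -8, -28)
|DE × DF| = √2448 ≈ 49.4773
area = ½ · 49.4773 ≈ 24.739

24.739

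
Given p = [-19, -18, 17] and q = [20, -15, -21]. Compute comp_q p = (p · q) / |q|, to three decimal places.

p · q = (-19)·20 + (-18)·(-15) + 17·(-21) = -380 + 270 - 357 = -467
|q| = √(400 + 225 + 441) = √1066 ≈ 32.6497
comp_q p = -467 / √1066 ≈ -14.303

-14.303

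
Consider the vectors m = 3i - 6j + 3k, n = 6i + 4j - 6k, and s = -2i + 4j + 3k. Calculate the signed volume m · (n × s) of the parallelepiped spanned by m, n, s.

n × s:
i: 4·3 - (-6)·4 = 12 - (-24) = 36
j: (-6)·(-2) - 6·3 = 12 - 18 = -6
k: 6·4 - 4·(-2) = 24 - (-8) = 32
n × s = (36, -6, 32)
m · (n × s) = 3·36 + (-6)·(-6) + 3·32 = 108 + 36 + 96 = 240

240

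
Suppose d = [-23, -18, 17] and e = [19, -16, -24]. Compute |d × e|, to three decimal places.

i: (-18)·(-24) - 17·(-16) = 432 - (-272) = 704
j: 17·19 - (-23)·(-24) = 323 - 552 = -229
k: (-23)·(-16) - (-18)·19 = 368 - (-342) = 710
d × e = (704, -229, 710)
|d × e| = √(704² + (-229)² + 710²) = √1052157 ≈ 1025.7470

1025.747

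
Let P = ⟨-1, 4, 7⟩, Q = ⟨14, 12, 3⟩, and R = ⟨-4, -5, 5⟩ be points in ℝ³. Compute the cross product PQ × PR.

PQ = (15, 8, -4)
PR = (-3, -9, -2)
i: 8·(-2) - (-4)·(-9) = -16 - 36 = -52
j: (-4)·(-3) - 15·(-2) = 12 - (-30) = 42
k: 15·(-9) - 8·(-3) = -135 - (-24) = -111
PQ × PR = (-52, 42, -111)

(-52, 42, -111)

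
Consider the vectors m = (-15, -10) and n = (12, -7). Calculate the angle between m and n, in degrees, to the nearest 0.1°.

m · n = (-15)·12 + (-10)·(-7) = -180 + 70 = -110
|m|² = 225 + 100 = 325,  |m| = √325 ≈ 18.027756
|n|² = 144 + 49 = 193,  |n| = √193 ≈ 13.892444
cos θ = -110 / (18.027756 · 13.892444) ≈ -0.43921
θ = arccos(-0.43921) ≈ 116.1°

116.1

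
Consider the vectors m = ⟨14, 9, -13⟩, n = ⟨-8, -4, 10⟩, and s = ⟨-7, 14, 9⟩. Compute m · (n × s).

n × s:
i: (-4)·9 - 10·14 = -36 - 140 = -176
j: 10·(-7) - (-8)·9 = -70 - (-72) = 2
k: (-8)·14 - (-4)·(-7) = -112 - 28 = -140
n × s = (-176, 2, -140)
m · (n × s) = 14·(-176) + 9·2 + (-13)·(-140) = -2464 + 18 + 1820 = -626

-626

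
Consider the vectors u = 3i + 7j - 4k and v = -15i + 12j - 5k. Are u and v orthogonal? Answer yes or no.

u · v = 3·(-15) + 7·12 + (-4)·(-5) = -45 + 84 + 20 = 59
Nonzero, so the vectors are not orthogonal.

no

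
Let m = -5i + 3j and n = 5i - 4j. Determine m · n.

-37

m · n = (-5)·5 + 3·(-4) = -25 - 12 = -37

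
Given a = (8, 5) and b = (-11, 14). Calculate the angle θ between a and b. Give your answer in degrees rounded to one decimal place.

a · b = 8·(-11) + 5·14 = -88 + 70 = -18
|a|² = 64 + 25 = 89,  |a| = √89 ≈ 9.433981
|b|² = 121 + 196 = 317,  |b| = √317 ≈ 17.804494
cos θ = -18 / (9.433981 · 17.804494) ≈ -0.10716
θ = arccos(-0.10716) ≈ 96.2°

96.2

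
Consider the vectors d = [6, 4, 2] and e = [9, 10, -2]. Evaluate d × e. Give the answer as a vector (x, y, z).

(-28, 30, 24)

i: 4·(-2) - 2·10 = -8 - 20 = -28
j: 2·9 - 6·(-2) = 18 - (-12) = 30
k: 6·10 - 4·9 = 60 - 36 = 24
d × e = (-28, 30, 24)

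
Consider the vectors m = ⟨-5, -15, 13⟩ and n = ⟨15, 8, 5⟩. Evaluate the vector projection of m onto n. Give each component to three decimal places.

(-6.210, -3.312, -2.070)

m · n = (-5)·15 + (-15)·8 + 13·5 = -75 - 120 + 65 = -130
|n|² = 225 + 64 + 25 = 314
proj_n m = (-130/314) · (15, 8, 5) ≈ (-6.210, -3.312, -2.070)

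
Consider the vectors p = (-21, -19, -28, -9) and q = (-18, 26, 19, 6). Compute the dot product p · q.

p · q = (-21)·(-18) + (-19)·26 + (-28)·19 + (-9)·6 = 378 - 494 - 532 - 54 = -702

-702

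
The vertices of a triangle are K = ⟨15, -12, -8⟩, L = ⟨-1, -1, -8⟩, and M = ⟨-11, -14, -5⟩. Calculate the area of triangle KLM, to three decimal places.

KL = (-16, 11, 0),  KM = (-26, -2, 3)
i: 11·3 - 0·(-2) = 33 - 0 = 33
j: 0·(-26) - (-16)·3 = 0 - (-48) = 48
k: (-16)·(-2) - 11·(-26) = 32 - (-286) = 318
KL × KM = (33, 48, 318)
|KL × KM| = √104517 ≈ 323.2909
area = ½ · 323.2909 ≈ 161.645

161.645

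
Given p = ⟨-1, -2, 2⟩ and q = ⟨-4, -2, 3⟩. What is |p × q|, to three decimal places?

8.062

i: (-2)·3 - 2·(-2) = -6 - (-4) = -2
j: 2·(-4) - (-1)·3 = -8 - (-3) = -5
k: (-1)·(-2) - (-2)·(-4) = 2 - 8 = -6
p × q = (-2, -5, -6)
|p × q| = √((-2)² + (-5)² + (-6)²) = √65 ≈ 8.0623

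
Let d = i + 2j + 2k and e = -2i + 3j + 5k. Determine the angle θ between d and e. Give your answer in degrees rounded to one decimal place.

d · e = 1·(-2) + 2·3 + 2·5 = -2 + 6 + 10 = 14
|d|² = 1 + 4 + 4 = 9,  |d| = √9 ≈ 3.000000
|e|² = 4 + 9 + 25 = 38,  |e| = √38 ≈ 6.164414
cos θ = 14 / (3.000000 · 6.164414) ≈ 0.75703
θ = arccos(0.75703) ≈ 40.8°

40.8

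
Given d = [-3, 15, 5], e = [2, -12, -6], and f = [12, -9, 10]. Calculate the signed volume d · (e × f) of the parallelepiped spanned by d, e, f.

-228

e × f:
i: (-12)·10 - (-6)·(-9) = -120 - 54 = -174
j: (-6)·12 - 2·10 = -72 - 20 = -92
k: 2·(-9) - (-12)·12 = -18 - (-144) = 126
e × f = (-174, -92, 126)
d · (e × f) = (-3)·(-174) + 15·(-92) + 5·126 = 522 - 1380 + 630 = -228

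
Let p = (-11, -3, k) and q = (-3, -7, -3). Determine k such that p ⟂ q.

18

p · q = (-11)·(-3) + (-3)·(-7) + k·(-3) = 54 - 3k
Set equal to 0: -3k = -54, so k = 18.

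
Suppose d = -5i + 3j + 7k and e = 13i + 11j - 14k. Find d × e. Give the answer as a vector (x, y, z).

i: 3·(-14) - 7·11 = -42 - 77 = -119
j: 7·13 - (-5)·(-14) = 91 - 70 = 21
k: (-5)·11 - 3·13 = -55 - 39 = -94
d × e = (-119, 21, -94)

(-119, 21, -94)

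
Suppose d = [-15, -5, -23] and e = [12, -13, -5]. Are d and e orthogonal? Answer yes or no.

yes

d · e = (-15)·12 + (-5)·(-13) + (-23)·(-5) = -180 + 65 + 115 = 0
Zero, so the vectors are orthogonal.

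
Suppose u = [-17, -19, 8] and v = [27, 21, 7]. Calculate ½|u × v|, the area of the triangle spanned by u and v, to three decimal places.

238.308

i: (-19)·7 - 8·21 = -133 - 168 = -301
j: 8·27 - (-17)·7 = 216 - (-119) = 335
k: (-17)·21 - (-19)·27 = -357 - (-513) = 156
u × v = (-301, 335, 156)
|u × v| = √((-301)² + 335² + 156²) = √227162 ≈ 476.6151
area = ½ · 476.6151 ≈ 238.308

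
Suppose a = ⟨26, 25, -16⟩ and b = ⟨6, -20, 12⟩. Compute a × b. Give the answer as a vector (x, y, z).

(-20, -408, -670)

i: 25·12 - (-16)·(-20) = 300 - 320 = -20
j: (-16)·6 - 26·12 = -96 - 312 = -408
k: 26·(-20) - 25·6 = -520 - 150 = -670
a × b = (-20, -408, -670)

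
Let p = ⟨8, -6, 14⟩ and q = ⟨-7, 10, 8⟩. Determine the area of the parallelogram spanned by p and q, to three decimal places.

i: (-6)·8 - 14·10 = -48 - 140 = -188
j: 14·(-7) - 8·8 = -98 - 64 = -162
k: 8·10 - (-6)·(-7) = 80 - 42 = 38
p × q = (-188, -162, 38)
|p × q| = √((-188)² + (-162)² + 38²) = √63032 ≈ 251.0617

251.062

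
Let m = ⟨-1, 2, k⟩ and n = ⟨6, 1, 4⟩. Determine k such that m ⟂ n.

m · n = (-1)·6 + 2·1 + k·4 = -4 + 4k
Set equal to 0: 4k = 4, so k = 1.

1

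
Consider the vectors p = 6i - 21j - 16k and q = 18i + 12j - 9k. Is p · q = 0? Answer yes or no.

p · q = 6·18 + (-21)·12 + (-16)·(-9) = 108 - 252 + 144 = 0
Zero, so the vectors are orthogonal.

yes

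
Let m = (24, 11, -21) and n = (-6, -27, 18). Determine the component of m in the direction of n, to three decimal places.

-24.818

m · n = 24·(-6) + 11·(-27) + (-21)·18 = -144 - 297 - 378 = -819
|n| = √(36 + 729 + 324) = √1089 ≈ 33.0000
comp_n m = -819 / √1089 ≈ -24.818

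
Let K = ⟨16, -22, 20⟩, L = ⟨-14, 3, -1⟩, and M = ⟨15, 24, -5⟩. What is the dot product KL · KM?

1705

KL = L − K = (-30, 25, -21)
KM = M − K = (-1, 46, -25)
KL · KM = (-30)·(-1) + 25·46 + (-21)·(-25) = 30 + 1150 + 525 = 1705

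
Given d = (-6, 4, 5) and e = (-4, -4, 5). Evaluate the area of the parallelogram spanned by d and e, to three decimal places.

57.446

i: 4·5 - 5·(-4) = 20 - (-20) = 40
j: 5·(-4) - (-6)·5 = -20 - (-30) = 10
k: (-6)·(-4) - 4·(-4) = 24 - (-16) = 40
d × e = (40, 10, 40)
|d × e| = √(40² + 10² + 40²) = √3300 ≈ 57.4456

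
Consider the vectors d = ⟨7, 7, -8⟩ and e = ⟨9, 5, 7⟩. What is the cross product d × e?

i: 7·7 - (-8)·5 = 49 - (-40) = 89
j: (-8)·9 - 7·7 = -72 - 49 = -121
k: 7·5 - 7·9 = 35 - 63 = -28
d × e = (89, -121, -28)

(89, -121, -28)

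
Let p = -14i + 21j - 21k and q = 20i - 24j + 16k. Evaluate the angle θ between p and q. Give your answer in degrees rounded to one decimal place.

166.4

p · q = (-14)·20 + 21·(-24) + (-21)·16 = -280 - 504 - 336 = -1120
|p|² = 196 + 441 + 441 = 1078,  |p| = √1078 ≈ 32.832910
|q|² = 400 + 576 + 256 = 1232,  |q| = √1232 ≈ 35.099858
cos θ = -1120 / (32.832910 · 35.099858) ≈ -0.97186
θ = arccos(-0.97186) ≈ 166.4°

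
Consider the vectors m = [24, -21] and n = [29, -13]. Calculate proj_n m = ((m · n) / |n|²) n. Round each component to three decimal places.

m · n = 24·29 + (-21)·(-13) = 696 + 273 = 969
|n|² = 841 + 169 = 1010
proj_n m = (969/1010) · (29, -13) ≈ (27.823, -12.472)

(27.823, -12.472)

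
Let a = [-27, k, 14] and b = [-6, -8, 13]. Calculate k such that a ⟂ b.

43

a · b = (-27)·(-6) + k·(-8) + 14·13 = 344 - 8k
Set equal to 0: -8k = -344, so k = 43.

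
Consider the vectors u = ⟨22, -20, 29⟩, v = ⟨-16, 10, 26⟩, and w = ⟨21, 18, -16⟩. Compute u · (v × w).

-34058

v × w:
i: 10·(-16) - 26·18 = -160 - 468 = -628
j: 26·21 - (-16)·(-16) = 546 - 256 = 290
k: (-16)·18 - 10·21 = -288 - 210 = -498
v × w = (-628, 290, -498)
u · (v × w) = 22·(-628) + (-20)·290 + 29·(-498) = -13816 - 5800 - 14442 = -34058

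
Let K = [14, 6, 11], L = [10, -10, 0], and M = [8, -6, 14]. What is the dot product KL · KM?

KL = L − K = (-4, -16, -11)
KM = M − K = (-6, -12, 3)
KL · KM = (-4)·(-6) + (-16)·(-12) + (-11)·3 = 24 + 192 - 33 = 183

183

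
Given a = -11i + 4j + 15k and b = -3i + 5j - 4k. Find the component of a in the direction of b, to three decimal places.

-0.990

a · b = (-11)·(-3) + 4·5 + 15·(-4) = 33 + 20 - 60 = -7
|b| = √(9 + 25 + 16) = √50 ≈ 7.0711
comp_b a = -7 / √50 ≈ -0.990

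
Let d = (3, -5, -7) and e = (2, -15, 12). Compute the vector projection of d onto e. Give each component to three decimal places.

(-0.016, 0.121, -0.097)

d · e = 3·2 + (-5)·(-15) + (-7)·12 = 6 + 75 - 84 = -3
|e|² = 4 + 225 + 144 = 373
proj_e d = (-3/373) · (2, -15, 12) ≈ (-0.016, 0.121, -0.097)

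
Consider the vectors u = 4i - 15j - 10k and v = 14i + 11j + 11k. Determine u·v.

-219

u · v = 4·14 + (-15)·11 + (-10)·11 = 56 - 165 - 110 = -219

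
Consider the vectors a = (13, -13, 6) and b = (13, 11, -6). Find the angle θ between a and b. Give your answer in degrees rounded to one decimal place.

a · b = 13·13 + (-13)·11 + 6·(-6) = 169 - 143 - 36 = -10
|a|² = 169 + 169 + 36 = 374,  |a| = √374 ≈ 19.339080
|b|² = 169 + 121 + 36 = 326,  |b| = √326 ≈ 18.055470
cos θ = -10 / (19.339080 · 18.055470) ≈ -0.02864
θ = arccos(-0.02864) ≈ 91.6°

91.6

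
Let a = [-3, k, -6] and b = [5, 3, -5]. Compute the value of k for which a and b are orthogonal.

a · b = (-3)·5 + k·3 + (-6)·(-5) = 15 + 3k
Set equal to 0: 3k = -15, so k = -5.

-5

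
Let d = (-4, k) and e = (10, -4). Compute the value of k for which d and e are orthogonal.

-10

d · e = (-4)·10 + k·(-4) = -40 - 4k
Set equal to 0: -4k = 40, so k = -10.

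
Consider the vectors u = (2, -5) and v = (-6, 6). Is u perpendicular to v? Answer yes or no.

no

u · v = 2·(-6) + (-5)·6 = -12 - 30 = -42
Nonzero, so the vectors are not orthogonal.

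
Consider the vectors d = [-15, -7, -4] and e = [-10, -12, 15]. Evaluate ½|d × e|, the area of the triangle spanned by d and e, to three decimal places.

162.584

i: (-7)·15 - (-4)·(-12) = -105 - 48 = -153
j: (-4)·(-10) - (-15)·15 = 40 - (-225) = 265
k: (-15)·(-12) - (-7)·(-10) = 180 - 70 = 110
d × e = (-153, 265, 110)
|d × e| = √((-153)² + 265² + 110²) = √105734 ≈ 325.1676
area = ½ · 325.1676 ≈ 162.584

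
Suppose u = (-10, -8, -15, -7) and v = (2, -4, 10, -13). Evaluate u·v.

u · v = (-10)·2 + (-8)·(-4) + (-15)·10 + (-7)·(-13) = -20 + 32 - 150 + 91 = -47

-47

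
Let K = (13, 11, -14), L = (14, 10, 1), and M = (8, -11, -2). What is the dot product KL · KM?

KL = L − K = (1, -1, 15)
KM = M − K = (-5, -22, 12)
KL · KM = 1·(-5) + (-1)·(-22) + 15·12 = -5 + 22 + 180 = 197

197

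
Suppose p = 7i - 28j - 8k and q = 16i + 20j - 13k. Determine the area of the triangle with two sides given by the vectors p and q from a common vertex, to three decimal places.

i: (-28)·(-13) - (-8)·20 = 364 - (-160) = 524
j: (-8)·16 - 7·(-13) = -128 - (-91) = -37
k: 7·20 - (-28)·16 = 140 - (-448) = 588
p × q = (524, -37, 588)
|p × q| = √(524² + (-37)² + 588²) = √621689 ≈ 788.4726
area = ½ · 788.4726 ≈ 394.236

394.236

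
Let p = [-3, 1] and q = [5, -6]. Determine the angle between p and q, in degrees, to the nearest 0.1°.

148.2

p · q = (-3)·5 + 1·(-6) = -15 - 6 = -21
|p|² = 9 + 1 = 10,  |p| = √10 ≈ 3.162278
|q|² = 25 + 36 = 61,  |q| = √61 ≈ 7.810250
cos θ = -21 / (3.162278 · 7.810250) ≈ -0.85027
θ = arccos(-0.85027) ≈ 148.2°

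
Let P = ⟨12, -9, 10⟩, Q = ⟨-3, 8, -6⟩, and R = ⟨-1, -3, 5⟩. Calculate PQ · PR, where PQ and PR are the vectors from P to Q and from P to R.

377

PQ = Q − P = (-15, 17, -16)
PR = R − P = (-13, 6, -5)
PQ · PR = (-15)·(-13) + 17·6 + (-16)·(-5) = 195 + 102 + 80 = 377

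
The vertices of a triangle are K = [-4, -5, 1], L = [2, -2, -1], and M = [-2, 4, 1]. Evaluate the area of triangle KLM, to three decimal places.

KL = (6, 3, -2),  KM = (2, 9, 0)
i: 3·0 - (-2)·9 = 0 - (-18) = 18
j: (-2)·2 - 6·0 = -4 - 0 = -4
k: 6·9 - 3·2 = 54 - 6 = 48
KL × KM = (18, -4, 48)
|KL × KM| = √2644 ≈ 51.4198
area = ½ · 51.4198 ≈ 25.710

25.710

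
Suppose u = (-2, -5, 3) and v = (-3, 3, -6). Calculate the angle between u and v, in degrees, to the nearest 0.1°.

126.6

u · v = (-2)·(-3) + (-5)·3 + 3·(-6) = 6 - 15 - 18 = -27
|u|² = 4 + 25 + 9 = 38,  |u| = √38 ≈ 6.164414
|v|² = 9 + 9 + 36 = 54,  |v| = √54 ≈ 7.348469
cos θ = -27 / (6.164414 · 7.348469) ≈ -0.59604
θ = arccos(-0.59604) ≈ 126.6°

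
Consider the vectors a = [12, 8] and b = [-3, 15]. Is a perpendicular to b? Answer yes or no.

a · b = 12·(-3) + 8·15 = -36 + 120 = 84
Nonzero, so the vectors are not orthogonal.

no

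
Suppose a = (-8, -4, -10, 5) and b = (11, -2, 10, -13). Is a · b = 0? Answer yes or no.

no

a · b = (-8)·11 + (-4)·(-2) + (-10)·10 + 5·(-13) = -88 + 8 - 100 - 65 = -245
Nonzero, so the vectors are not orthogonal.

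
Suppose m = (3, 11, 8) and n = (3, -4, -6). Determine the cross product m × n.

i: 11·(-6) - 8·(-4) = -66 - (-32) = -34
j: 8·3 - 3·(-6) = 24 - (-18) = 42
k: 3·(-4) - 11·3 = -12 - 33 = -45
m × n = (-34, 42, -45)

(-34, 42, -45)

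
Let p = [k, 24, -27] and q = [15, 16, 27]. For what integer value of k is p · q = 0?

p · q = k·15 + 24·16 + (-27)·27 = -345 + 15k
Set equal to 0: 15k = 345, so k = 23.

23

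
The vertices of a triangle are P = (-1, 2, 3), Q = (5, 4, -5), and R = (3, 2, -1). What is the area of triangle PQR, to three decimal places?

PQ = (6, 2, -8),  PR = (4, 0, -4)
i: 2·(-4) - (-8)·0 = -8 - 0 = -8
j: (-8)·4 - 6·(-4) = -32 - (-24) = -8
k: 6·0 - 2·4 = 0 - 8 = -8
PQ × PR = (-8, -8, -8)
|PQ × PR| = √192 ≈ 13.8564
area = ½ · 13.8564 ≈ 6.928

6.928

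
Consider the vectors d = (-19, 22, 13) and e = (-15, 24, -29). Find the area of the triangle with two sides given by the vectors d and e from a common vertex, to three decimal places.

607.226

i: 22·(-29) - 13·24 = -638 - 312 = -950
j: 13·(-15) - (-19)·(-29) = -195 - 551 = -746
k: (-19)·24 - 22·(-15) = -456 - (-330) = -126
d × e = (-950, -746, -126)
|d × e| = √((-950)² + (-746)² + (-126)²) = √1474892 ≈ 1214.4513
area = ½ · 1214.4513 ≈ 607.226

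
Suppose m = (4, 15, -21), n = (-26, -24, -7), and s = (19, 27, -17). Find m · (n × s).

n × s:
i: (-24)·(-17) - (-7)·27 = 408 - (-189) = 597
j: (-7)·19 - (-26)·(-17) = -133 - 442 = -575
k: (-26)·27 - (-24)·19 = -702 - (-456) = -246
n × s = (597, -575, -246)
m · (n × s) = 4·597 + 15·(-575) + (-21)·(-246) = 2388 - 8625 + 5166 = -1071

-1071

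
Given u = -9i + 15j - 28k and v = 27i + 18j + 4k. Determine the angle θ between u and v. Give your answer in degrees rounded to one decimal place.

u · v = (-9)·27 + 15·18 + (-28)·4 = -243 + 270 - 112 = -85
|u|² = 81 + 225 + 784 = 1090,  |u| = √1090 ≈ 33.015148
|v|² = 729 + 324 + 16 = 1069,  |v| = √1069 ≈ 32.695565
cos θ = -85 / (33.015148 · 32.695565) ≈ -0.07874
θ = arccos(-0.07874) ≈ 94.5°

94.5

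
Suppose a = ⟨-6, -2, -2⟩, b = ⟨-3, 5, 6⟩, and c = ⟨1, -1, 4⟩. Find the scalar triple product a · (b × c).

-188

b × c:
i: 5·4 - 6·(-1) = 20 - (-6) = 26
j: 6·1 - (-3)·4 = 6 - (-12) = 18
k: (-3)·(-1) - 5·1 = 3 - 5 = -2
b × c = (26, 18, -2)
a · (b × c) = (-6)·26 + (-2)·18 + (-2)·(-2) = -156 - 36 + 4 = -188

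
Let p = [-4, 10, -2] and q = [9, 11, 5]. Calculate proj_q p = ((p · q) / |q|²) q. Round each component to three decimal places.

(2.537, 3.101, 1.410)

p · q = (-4)·9 + 10·11 + (-2)·5 = -36 + 110 - 10 = 64
|q|² = 81 + 121 + 25 = 227
proj_q p = (64/227) · (9, 11, 5) ≈ (2.537, 3.101, 1.410)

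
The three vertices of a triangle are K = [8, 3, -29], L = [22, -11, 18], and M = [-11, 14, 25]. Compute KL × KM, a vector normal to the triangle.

(-1273, -1649, -112)

KL = (14, -14, 47)
KM = (-19, 11, 54)
i: (-14)·54 - 47·11 = -756 - 517 = -1273
j: 47·(-19) - 14·54 = -893 - 756 = -1649
k: 14·11 - (-14)·(-19) = 154 - 266 = -112
KL × KM = (-1273, -1649, -112)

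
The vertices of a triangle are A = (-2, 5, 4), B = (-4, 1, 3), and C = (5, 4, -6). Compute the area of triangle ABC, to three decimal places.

28.062

AB = (-2, -4, -1),  AC = (7, -1, -10)
i: (-4)·(-10) - (-1)·(-1) = 40 - 1 = 39
j: (-1)·7 - (-2)·(-10) = -7 - 20 = -27
k: (-2)·(-1) - (-4)·7 = 2 - (-28) = 30
AB × AC = (39, -27, 30)
|AB × AC| = √3150 ≈ 56.1249
area = ½ · 56.1249 ≈ 28.062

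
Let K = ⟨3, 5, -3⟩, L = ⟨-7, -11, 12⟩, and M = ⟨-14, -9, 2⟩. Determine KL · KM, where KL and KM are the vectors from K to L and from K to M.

KL = L − K = (-10, -16, 15)
KM = M − K = (-17, -14, 5)
KL · KM = (-10)·(-17) + (-16)·(-14) + 15·5 = 170 + 224 + 75 = 469

469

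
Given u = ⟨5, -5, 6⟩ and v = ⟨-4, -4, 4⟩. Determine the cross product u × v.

i: (-5)·4 - 6·(-4) = -20 - (-24) = 4
j: 6·(-4) - 5·4 = -24 - 20 = -44
k: 5·(-4) - (-5)·(-4) = -20 - 20 = -40
u × v = (4, -44, -40)

(4, -44, -40)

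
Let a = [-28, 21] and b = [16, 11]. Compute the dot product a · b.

-217

a · b = (-28)·16 + 21·11 = -448 + 231 = -217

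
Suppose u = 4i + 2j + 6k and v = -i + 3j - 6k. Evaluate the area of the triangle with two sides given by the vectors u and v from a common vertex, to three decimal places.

18.841

i: 2·(-6) - 6·3 = -12 - 18 = -30
j: 6·(-1) - 4·(-6) = -6 - (-24) = 18
k: 4·3 - 2·(-1) = 12 - (-2) = 14
u × v = (-30, 18, 14)
|u × v| = √((-30)² + 18² + 14²) = √1420 ≈ 37.6829
area = ½ · 37.6829 ≈ 18.841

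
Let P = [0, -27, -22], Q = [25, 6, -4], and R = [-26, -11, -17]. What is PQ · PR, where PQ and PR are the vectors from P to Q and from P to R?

-32

PQ = Q − P = (25, 33, 18)
PR = R − P = (-26, 16, 5)
PQ · PR = 25·(-26) + 33·16 + 18·5 = -650 + 528 + 90 = -32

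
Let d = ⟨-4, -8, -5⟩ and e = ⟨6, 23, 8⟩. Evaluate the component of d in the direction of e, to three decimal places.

-9.888

d · e = (-4)·6 + (-8)·23 + (-5)·8 = -24 - 184 - 40 = -248
|e| = √(36 + 529 + 64) = √629 ≈ 25.0799
comp_e d = -248 / √629 ≈ -9.888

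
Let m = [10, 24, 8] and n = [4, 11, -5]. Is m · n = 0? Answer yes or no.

no

m · n = 10·4 + 24·11 + 8·(-5) = 40 + 264 - 40 = 264
Nonzero, so the vectors are not orthogonal.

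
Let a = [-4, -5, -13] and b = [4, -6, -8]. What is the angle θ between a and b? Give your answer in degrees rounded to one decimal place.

40.9

a · b = (-4)·4 + (-5)·(-6) + (-13)·(-8) = -16 + 30 + 104 = 118
|a|² = 16 + 25 + 169 = 210,  |a| = √210 ≈ 14.491377
|b|² = 16 + 36 + 64 = 116,  |b| = √116 ≈ 10.770330
cos θ = 118 / (14.491377 · 10.770330) ≈ 0.75604
θ = arccos(0.75604) ≈ 40.9°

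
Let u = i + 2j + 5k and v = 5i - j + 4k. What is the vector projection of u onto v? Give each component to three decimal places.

(2.738, -0.548, 2.190)

u · v = 1·5 + 2·(-1) + 5·4 = 5 - 2 + 20 = 23
|v|² = 25 + 1 + 16 = 42
proj_v u = (23/42) · (5, -1, 4) ≈ (2.738, -0.548, 2.190)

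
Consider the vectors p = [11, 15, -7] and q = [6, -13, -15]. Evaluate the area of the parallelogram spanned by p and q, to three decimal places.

411.429

i: 15·(-15) - (-7)·(-13) = -225 - 91 = -316
j: (-7)·6 - 11·(-15) = -42 - (-165) = 123
k: 11·(-13) - 15·6 = -143 - 90 = -233
p × q = (-316, 123, -233)
|p × q| = √((-316)² + 123² + (-233)²) = √169274 ≈ 411.4292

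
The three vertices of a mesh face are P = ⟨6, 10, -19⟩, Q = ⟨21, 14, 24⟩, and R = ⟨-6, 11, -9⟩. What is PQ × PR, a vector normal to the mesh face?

(-3, -666, 63)

PQ = (15, 4, 43)
PR = (-12, 1, 10)
i: 4·10 - 43·1 = 40 - 43 = -3
j: 43·(-12) - 15·10 = -516 - 150 = -666
k: 15·1 - 4·(-12) = 15 - (-48) = 63
PQ × PR = (-3, -666, 63)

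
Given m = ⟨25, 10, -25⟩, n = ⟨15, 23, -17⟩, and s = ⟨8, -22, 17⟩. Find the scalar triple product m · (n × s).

n × s:
i: 23·17 - (-17)·(-22) = 391 - 374 = 17
j: (-17)·8 - 15·17 = -136 - 255 = -391
k: 15·(-22) - 23·8 = -330 - 184 = -514
n × s = (17, -391, -514)
m · (n × s) = 25·17 + 10·(-391) + (-25)·(-514) = 425 - 3910 + 12850 = 9365

9365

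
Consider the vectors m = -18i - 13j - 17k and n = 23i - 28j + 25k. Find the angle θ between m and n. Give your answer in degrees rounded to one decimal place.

112.7

m · n = (-18)·23 + (-13)·(-28) + (-17)·25 = -414 + 364 - 425 = -475
|m|² = 324 + 169 + 289 = 782,  |m| = √782 ≈ 27.964263
|n|² = 529 + 784 + 625 = 1938,  |n| = √1938 ≈ 44.022721
cos θ = -475 / (27.964263 · 44.022721) ≈ -0.38585
θ = arccos(-0.38585) ≈ 112.7°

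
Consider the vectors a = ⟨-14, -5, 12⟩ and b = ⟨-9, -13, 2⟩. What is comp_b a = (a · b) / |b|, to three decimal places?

13.490

a · b = (-14)·(-9) + (-5)·(-13) + 12·2 = 126 + 65 + 24 = 215
|b| = √(81 + 169 + 4) = √254 ≈ 15.9374
comp_b a = 215 / √254 ≈ 13.490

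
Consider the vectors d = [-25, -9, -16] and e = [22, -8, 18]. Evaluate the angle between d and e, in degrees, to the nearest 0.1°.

d · e = (-25)·22 + (-9)·(-8) + (-16)·18 = -550 + 72 - 288 = -766
|d|² = 625 + 81 + 256 = 962,  |d| = √962 ≈ 31.016125
|e|² = 484 + 64 + 324 = 872,  |e| = √872 ≈ 29.529646
cos θ = -766 / (31.016125 · 29.529646) ≈ -0.83634
θ = arccos(-0.83634) ≈ 146.8°

146.8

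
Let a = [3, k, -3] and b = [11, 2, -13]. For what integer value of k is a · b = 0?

a · b = 3·11 + k·2 + (-3)·(-13) = 72 + 2k
Set equal to 0: 2k = -72, so k = -36.

-36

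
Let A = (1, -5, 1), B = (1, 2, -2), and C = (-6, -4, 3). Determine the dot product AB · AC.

1

AB = B − A = (0, 7, -3)
AC = C − A = (-7, 1, 2)
AB · AC = 0·(-7) + 7·1 + (-3)·2 = 0 + 7 - 6 = 1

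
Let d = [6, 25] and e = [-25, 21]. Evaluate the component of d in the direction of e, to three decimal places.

11.486

d · e = 6·(-25) + 25·21 = -150 + 525 = 375
|e| = √(625 + 441) = √1066 ≈ 32.6497
comp_e d = 375 / √1066 ≈ 11.486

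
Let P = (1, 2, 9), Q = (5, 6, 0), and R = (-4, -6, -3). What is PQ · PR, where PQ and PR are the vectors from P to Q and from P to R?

PQ = Q − P = (4, 4, -9)
PR = R − P = (-5, -8, -12)
PQ · PR = 4·(-5) + 4·(-8) + (-9)·(-12) = -20 - 32 + 108 = 56

56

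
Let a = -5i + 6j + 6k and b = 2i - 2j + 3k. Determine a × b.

(30, 27, -2)

i: 6·3 - 6·(-2) = 18 - (-12) = 30
j: 6·2 - (-5)·3 = 12 - (-15) = 27
k: (-5)·(-2) - 6·2 = 10 - 12 = -2
a × b = (30, 27, -2)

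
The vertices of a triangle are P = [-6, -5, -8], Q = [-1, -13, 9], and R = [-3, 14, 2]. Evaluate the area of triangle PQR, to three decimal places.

210.102

PQ = (5, -8, 17),  PR = (3, 19, 10)
i: (-8)·10 - 17·19 = -80 - 323 = -403
j: 17·3 - 5·10 = 51 - 50 = 1
k: 5·19 - (-8)·3 = 95 - (-24) = 119
PQ × PR = (-403, 1, 119)
|PQ × PR| = √176571 ≈ 420.2035
area = ½ · 420.2035 ≈ 210.102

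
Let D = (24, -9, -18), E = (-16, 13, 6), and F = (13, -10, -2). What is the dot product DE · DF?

DE = E − D = (-40, 22, 24)
DF = F − D = (-11, -1, 16)
DE · DF = (-40)·(-11) + 22·(-1) + 24·16 = 440 - 22 + 384 = 802

802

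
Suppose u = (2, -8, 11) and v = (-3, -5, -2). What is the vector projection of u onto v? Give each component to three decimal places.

u · v = 2·(-3) + (-8)·(-5) + 11·(-2) = -6 + 40 - 22 = 12
|v|² = 9 + 25 + 4 = 38
proj_v u = (12/38) · (-3, -5, -2) ≈ (-0.947, -1.579, -0.632)

(-0.947, -1.579, -0.632)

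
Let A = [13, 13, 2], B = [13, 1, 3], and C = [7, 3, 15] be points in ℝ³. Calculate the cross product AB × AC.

AB = (0, -12, 1)
AC = (-6, -10, 13)
i: (-12)·13 - 1·(-10) = -156 - (-10) = -146
j: 1·(-6) - 0·13 = -6 - 0 = -6
k: 0·(-10) - (-12)·(-6) = 0 - 72 = -72
AB × AC = (-146, -6, -72)

(-146, -6, -72)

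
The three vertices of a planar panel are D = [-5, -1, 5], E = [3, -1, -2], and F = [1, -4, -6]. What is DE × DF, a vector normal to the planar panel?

DE = (8, 0, -7)
DF = (6, -3, -11)
i: 0·(-11) - (-7)·(-3) = 0 - 21 = -21
j: (-7)·6 - 8·(-11) = -42 - (-88) = 46
k: 8·(-3) - 0·6 = -24 - 0 = -24
DE × DF = (-21, 46, -24)

(-21, 46, -24)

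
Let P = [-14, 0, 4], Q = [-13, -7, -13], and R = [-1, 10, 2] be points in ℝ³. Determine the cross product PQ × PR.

(184, -219, 101)

PQ = (1, -7, -17)
PR = (13, 10, -2)
i: (-7)·(-2) - (-17)·10 = 14 - (-170) = 184
j: (-17)·13 - 1·(-2) = -221 - (-2) = -219
k: 1·10 - (-7)·13 = 10 - (-91) = 101
PQ × PR = (184, -219, 101)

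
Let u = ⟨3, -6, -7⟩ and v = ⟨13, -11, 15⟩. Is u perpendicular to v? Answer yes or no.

u · v = 3·13 + (-6)·(-11) + (-7)·15 = 39 + 66 - 105 = 0
Zero, so the vectors are orthogonal.

yes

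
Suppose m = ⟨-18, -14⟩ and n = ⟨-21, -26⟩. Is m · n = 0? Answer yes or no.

m · n = (-18)·(-21) + (-14)·(-26) = 378 + 364 = 742
Nonzero, so the vectors are not orthogonal.

no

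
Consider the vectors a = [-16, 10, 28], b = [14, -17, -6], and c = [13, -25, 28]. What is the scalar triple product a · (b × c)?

b × c:
i: (-17)·28 - (-6)·(-25) = -476 - 150 = -626
j: (-6)·13 - 14·28 = -78 - 392 = -470
k: 14·(-25) - (-17)·13 = -350 - (-221) = -129
b × c = (-626, -470, -129)
a · (b × c) = (-16)·(-626) + 10·(-470) + 28·(-129) = 10016 - 4700 - 3612 = 1704

1704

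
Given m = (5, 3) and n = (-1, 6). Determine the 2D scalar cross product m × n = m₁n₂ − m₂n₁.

5·6 - 3·(-1) = 30 - (-3) = 33

33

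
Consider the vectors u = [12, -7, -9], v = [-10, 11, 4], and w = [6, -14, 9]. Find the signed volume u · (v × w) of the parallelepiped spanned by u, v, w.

v × w:
i: 11·9 - 4·(-14) = 99 - (-56) = 155
j: 4·6 - (-10)·9 = 24 - (-90) = 114
k: (-10)·(-14) - 11·6 = 140 - 66 = 74
v × w = (155, 114, 74)
u · (v × w) = 12·155 + (-7)·114 + (-9)·74 = 1860 - 798 - 666 = 396

396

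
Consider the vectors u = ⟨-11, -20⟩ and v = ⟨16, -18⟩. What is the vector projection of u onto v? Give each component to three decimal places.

(5.076, -5.710)

u · v = (-11)·16 + (-20)·(-18) = -176 + 360 = 184
|v|² = 256 + 324 = 580
proj_v u = (184/580) · (16, -18) ≈ (5.076, -5.710)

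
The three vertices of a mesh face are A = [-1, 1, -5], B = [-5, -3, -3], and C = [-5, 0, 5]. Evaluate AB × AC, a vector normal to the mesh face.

AB = (-4, -4, 2)
AC = (-4, -1, 10)
i: (-4)·10 - 2·(-1) = -40 - (-2) = -38
j: 2·(-4) - (-4)·10 = -8 - (-40) = 32
k: (-4)·(-1) - (-4)·(-4) = 4 - 16 = -12
AB × AC = (-38, 32, -12)

(-38, 32, -12)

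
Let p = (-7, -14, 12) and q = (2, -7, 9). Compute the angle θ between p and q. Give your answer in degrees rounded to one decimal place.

p · q = (-7)·2 + (-14)·(-7) + 12·9 = -14 + 98 + 108 = 192
|p|² = 49 + 196 + 144 = 389,  |p| = √389 ≈ 19.723083
|q|² = 4 + 49 + 81 = 134,  |q| = √134 ≈ 11.575837
cos θ = 192 / (19.723083 · 11.575837) ≈ 0.84096
θ = arccos(0.84096) ≈ 32.8°

32.8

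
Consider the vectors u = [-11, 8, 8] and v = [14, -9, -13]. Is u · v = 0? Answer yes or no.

u · v = (-11)·14 + 8·(-9) + 8·(-13) = -154 - 72 - 104 = -330
Nonzero, so the vectors are not orthogonal.

no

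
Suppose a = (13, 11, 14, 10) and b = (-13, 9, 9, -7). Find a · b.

a · b = 13·(-13) + 11·9 + 14·9 + 10·(-7) = -169 + 99 + 126 - 70 = -14

-14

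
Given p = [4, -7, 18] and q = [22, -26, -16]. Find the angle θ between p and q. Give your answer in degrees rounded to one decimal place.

91.4

p · q = 4·22 + (-7)·(-26) + 18·(-16) = 88 + 182 - 288 = -18
|p|² = 16 + 49 + 324 = 389,  |p| = √389 ≈ 19.723083
|q|² = 484 + 676 + 256 = 1416,  |q| = √1416 ≈ 37.629775
cos θ = -18 / (19.723083 · 37.629775) ≈ -0.02425
θ = arccos(-0.02425) ≈ 91.4°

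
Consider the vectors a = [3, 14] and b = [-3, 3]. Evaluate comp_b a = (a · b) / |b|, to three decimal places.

a · b = 3·(-3) + 14·3 = -9 + 42 = 33
|b| = √(9 + 9) = √18 ≈ 4.2426
comp_b a = 33 / √18 ≈ 7.778

7.778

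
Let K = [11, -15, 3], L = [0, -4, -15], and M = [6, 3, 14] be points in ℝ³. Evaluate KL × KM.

(445, 211, -143)

KL = (-11, 11, -18)
KM = (-5, 18, 11)
i: 11·11 - (-18)·18 = 121 - (-324) = 445
j: (-18)·(-5) - (-11)·11 = 90 - (-121) = 211
k: (-11)·18 - 11·(-5) = -198 - (-55) = -143
KL × KM = (445, 211, -143)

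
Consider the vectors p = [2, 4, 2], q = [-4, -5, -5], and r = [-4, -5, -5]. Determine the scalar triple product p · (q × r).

q × r:
i: (-5)·(-5) - (-5)·(-5) = 25 - 25 = 0
j: (-5)·(-4) - (-4)·(-5) = 20 - 20 = 0
k: (-4)·(-5) - (-5)·(-4) = 20 - 20 = 0
q × r = (0, 0, 0)
p · (q × r) = 2·0 + 4·0 + 2·0 = 0 + 0 + 0 = 0

0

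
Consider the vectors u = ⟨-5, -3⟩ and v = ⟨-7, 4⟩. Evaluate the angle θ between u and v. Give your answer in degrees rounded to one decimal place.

u · v = (-5)·(-7) + (-3)·4 = 35 - 12 = 23
|u|² = 25 + 9 = 34,  |u| = √34 ≈ 5.830952
|v|² = 49 + 16 = 65,  |v| = √65 ≈ 8.062258
cos θ = 23 / (5.830952 · 8.062258) ≈ 0.48925
θ = arccos(0.48925) ≈ 60.7°

60.7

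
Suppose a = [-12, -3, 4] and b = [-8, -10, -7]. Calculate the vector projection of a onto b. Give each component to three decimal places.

(-3.681, -4.601, -3.221)

a · b = (-12)·(-8) + (-3)·(-10) + 4·(-7) = 96 + 30 - 28 = 98
|b|² = 64 + 100 + 49 = 213
proj_b a = (98/213) · (-8, -10, -7) ≈ (-3.681, -4.601, -3.221)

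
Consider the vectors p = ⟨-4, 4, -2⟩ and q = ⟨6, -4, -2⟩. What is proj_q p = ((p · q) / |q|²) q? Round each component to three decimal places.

p · q = (-4)·6 + 4·(-4) + (-2)·(-2) = -24 - 16 + 4 = -36
|q|² = 36 + 16 + 4 = 56
proj_q p = (-36/56) · (6, -4, -2) ≈ (-3.857, 2.571, 1.286)

(-3.857, 2.571, 1.286)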